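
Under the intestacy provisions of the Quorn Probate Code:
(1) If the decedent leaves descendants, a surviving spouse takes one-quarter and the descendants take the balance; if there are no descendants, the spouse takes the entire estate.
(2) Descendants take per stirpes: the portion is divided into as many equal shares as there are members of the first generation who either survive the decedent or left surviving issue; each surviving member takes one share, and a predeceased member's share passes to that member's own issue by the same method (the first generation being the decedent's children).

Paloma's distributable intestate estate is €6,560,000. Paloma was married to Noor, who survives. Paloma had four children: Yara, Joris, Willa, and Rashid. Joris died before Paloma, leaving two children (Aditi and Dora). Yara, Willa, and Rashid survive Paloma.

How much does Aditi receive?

Aditi receives €615,000.

Noor takes one-quarter of €6,560,000 = €1,640,000. The remaining €4,920,000 passes to the descendants.
The descendants' portion (€4,920,000) is divided into 4 shares of €1,230,000: Yara, Willa, and Rashid each take €1,230,000; Joris's €1,230,000 share passes to Joris's issue.
Joris's share (€1,230,000) is divided into 2 shares of €615,000: Aditi and Dora each take €615,000.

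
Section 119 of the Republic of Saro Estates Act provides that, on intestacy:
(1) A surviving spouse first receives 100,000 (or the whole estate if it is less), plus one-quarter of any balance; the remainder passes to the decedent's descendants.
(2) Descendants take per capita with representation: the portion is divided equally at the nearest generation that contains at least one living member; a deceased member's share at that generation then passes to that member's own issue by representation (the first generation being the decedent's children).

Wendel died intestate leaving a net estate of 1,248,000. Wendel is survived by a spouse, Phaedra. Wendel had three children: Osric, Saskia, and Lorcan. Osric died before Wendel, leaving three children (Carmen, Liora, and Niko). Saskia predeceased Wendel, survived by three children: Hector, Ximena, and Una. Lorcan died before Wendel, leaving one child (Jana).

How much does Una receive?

Una receives 123,000.

Phaedra first takes 100,000, leaving a balance of 1,148,000. Phaedra then takes one-quarter of the balance (287,000), for a total of 387,000. The remaining 861,000 passes to the descendants.
No child survives, so the initial division is made at the grandchildren's generation.
The descendants' portion (861,000) is divided into 7 shares of 123,000: Carmen, Liora, Niko, Hector, Ximena, Una, and Jana each take 123,000.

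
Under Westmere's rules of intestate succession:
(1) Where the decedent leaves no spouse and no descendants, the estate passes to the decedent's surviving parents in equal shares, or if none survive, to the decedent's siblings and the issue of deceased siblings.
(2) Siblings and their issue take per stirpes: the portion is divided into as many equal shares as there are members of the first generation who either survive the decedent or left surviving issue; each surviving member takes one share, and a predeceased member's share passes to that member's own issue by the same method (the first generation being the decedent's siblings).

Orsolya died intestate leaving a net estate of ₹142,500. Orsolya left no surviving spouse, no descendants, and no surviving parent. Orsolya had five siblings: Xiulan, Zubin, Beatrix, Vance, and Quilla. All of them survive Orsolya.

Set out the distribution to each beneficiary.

Xiulan: ₹28,500; Zubin: ₹28,500; Beatrix: ₹28,500; Vance: ₹28,500; Quilla: ₹28,500

The entire ₹142,500 passes to the siblings and their issue.
That amount (₹142,500) is divided into 5 shares of ₹28,500: Xiulan, Zubin, Beatrix, Vance, and Quilla each take ₹28,500.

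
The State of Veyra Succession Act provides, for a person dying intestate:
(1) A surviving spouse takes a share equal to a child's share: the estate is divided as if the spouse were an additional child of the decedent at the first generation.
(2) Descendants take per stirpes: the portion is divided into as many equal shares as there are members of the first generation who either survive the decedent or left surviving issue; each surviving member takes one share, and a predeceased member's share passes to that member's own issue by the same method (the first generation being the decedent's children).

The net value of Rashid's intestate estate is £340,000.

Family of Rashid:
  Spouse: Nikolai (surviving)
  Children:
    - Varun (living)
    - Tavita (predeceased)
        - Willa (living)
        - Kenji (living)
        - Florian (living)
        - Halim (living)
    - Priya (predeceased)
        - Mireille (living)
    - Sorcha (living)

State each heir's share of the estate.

Nikolai: £68,000; Varun: £68,000; Willa: £17,000; Kenji: £17,000; Florian: £17,000; Halim: £17,000; Mireille: £68,000; Sorcha: £68,000

The spouse counts as an additional share at the children's level, so there are 5 primary shares of £68,000. Nikolai takes one such share (£68,000).
The children's combined portion (£272,000) is divided into 4 shares of £68,000: Varun and Sorcha each take £68,000; Tavita's £68,000 share passes to Tavita's issue; Priya's £68,000 share passes to Priya's issue.
Tavita's share (£68,000) is divided into 4 shares of £17,000: Willa, Kenji, Florian, and Halim each take £17,000.
Priya's share (£68,000) passes entirely to Mireille.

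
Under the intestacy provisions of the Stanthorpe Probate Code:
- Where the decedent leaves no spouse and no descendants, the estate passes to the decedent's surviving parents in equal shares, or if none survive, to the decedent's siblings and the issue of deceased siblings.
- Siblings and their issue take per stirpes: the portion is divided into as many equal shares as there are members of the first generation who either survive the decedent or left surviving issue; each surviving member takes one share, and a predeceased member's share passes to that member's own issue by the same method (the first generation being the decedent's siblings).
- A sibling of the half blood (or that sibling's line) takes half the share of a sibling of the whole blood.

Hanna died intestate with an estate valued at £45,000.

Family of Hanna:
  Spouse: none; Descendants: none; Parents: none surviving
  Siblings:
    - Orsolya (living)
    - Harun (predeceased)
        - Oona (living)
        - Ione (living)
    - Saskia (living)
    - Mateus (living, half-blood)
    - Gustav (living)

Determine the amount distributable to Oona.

The entire £45,000 passes to the siblings and their issue.
Counting each half-blood sibling's line as half a unit, there are 9/2 units in £45,000, so one unit is £10,000. Whole-blood lines (Orsolya, Harun, Saskia, and Gustav) take £10,000 each; half-blood lines (Mateus) take £5,000 each.
Harun's share (£10,000) is divided into 2 shares of £5,000: Oona and Ione each take £5,000.

Oona receives £5,000.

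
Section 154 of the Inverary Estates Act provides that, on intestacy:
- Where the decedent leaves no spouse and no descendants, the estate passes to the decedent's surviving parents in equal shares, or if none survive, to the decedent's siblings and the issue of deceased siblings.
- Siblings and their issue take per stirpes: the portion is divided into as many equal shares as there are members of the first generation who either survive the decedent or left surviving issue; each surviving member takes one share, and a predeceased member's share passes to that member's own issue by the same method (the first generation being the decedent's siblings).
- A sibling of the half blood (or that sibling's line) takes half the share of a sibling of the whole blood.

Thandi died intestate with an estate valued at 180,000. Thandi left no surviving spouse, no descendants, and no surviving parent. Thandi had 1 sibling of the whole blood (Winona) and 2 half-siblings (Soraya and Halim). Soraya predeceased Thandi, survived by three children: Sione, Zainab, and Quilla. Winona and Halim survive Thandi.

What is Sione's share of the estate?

The entire 180,000 passes to the siblings and their issue.
Counting each half-blood sibling's line as half a unit, there are 2 units in 180,000, so one unit is 90,000. Whole-blood lines (Winona) take 90,000 each; half-blood lines (Soraya and Halim) take 45,000 each.
Soraya's share (45,000) is divided into 3 shares of 15,000: Sione, Zainab, and Quilla each take 15,000.

Sione receives 15,000.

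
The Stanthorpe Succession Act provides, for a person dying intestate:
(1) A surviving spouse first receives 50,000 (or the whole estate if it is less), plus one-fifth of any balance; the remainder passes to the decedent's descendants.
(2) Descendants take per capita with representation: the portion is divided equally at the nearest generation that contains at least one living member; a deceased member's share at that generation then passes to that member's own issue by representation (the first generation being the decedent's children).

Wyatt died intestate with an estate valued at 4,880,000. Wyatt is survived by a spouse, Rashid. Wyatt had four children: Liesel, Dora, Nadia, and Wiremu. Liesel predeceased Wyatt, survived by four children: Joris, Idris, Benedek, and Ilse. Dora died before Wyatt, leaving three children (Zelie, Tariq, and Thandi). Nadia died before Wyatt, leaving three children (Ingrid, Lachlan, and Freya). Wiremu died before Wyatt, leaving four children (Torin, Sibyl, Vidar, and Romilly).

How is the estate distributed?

Rashid: 1,016,000; Joris: 276,000; Idris: 276,000; Benedek: 276,000; Ilse: 276,000; Zelie: 276,000; Tariq: 276,000; Thandi: 276,000; Ingrid: 276,000; Lachlan: 276,000; Freya: 276,000; Torin: 276,000; Sibyl: 276,000; Vidar: 276,000; Romilly: 276,000

Rashid first takes 50,000, leaving a balance of 4,830,000. Rashid then takes one-fifth of the balance (966,000), for a total of 1,016,000. The remaining 3,864,000 passes to the descendants.
No child survives, so the initial division is made at the grandchildren's generation.
The descendants' portion (3,864,000) is divided into 14 shares of 276,000: Joris, Idris, Benedek, Ilse, Zelie, Tariq, Thandi, Ingrid, Lachlan, Freya, Torin, Sibyl, Vidar, and Romilly each take 276,000.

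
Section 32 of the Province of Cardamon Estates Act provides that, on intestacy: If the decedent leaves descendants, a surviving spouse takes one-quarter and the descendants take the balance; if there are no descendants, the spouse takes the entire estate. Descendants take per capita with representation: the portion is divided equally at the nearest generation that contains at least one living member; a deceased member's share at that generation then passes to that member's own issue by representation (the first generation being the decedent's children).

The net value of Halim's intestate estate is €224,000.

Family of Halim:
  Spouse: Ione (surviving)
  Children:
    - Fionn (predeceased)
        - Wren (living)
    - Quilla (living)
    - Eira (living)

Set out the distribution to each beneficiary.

Ione: €56,000; Wren: €56,000; Quilla: €56,000; Eira: €56,000

Ione takes one-quarter of €224,000 = €56,000. The remaining €168,000 passes to the descendants.
The descendants' portion (€168,000) is divided into 3 shares of €56,000: Quilla and Eira each take €56,000; Fionn's €56,000 share passes to Fionn's issue.
Fionn's share (€56,000) passes entirely to Wren.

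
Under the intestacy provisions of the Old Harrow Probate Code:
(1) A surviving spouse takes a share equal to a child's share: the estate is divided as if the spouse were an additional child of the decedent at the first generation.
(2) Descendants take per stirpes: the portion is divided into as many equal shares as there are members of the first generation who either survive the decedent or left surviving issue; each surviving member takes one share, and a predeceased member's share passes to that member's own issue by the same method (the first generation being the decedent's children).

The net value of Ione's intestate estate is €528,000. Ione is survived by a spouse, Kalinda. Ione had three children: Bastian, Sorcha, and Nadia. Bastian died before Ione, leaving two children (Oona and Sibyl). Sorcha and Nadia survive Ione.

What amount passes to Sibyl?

The spouse counts as an additional share at the children's level, so there are 4 primary shares of €132,000. Kalinda takes one such share (€132,000).
The children's combined portion (€396,000) is divided into 3 shares of €132,000: Sorcha and Nadia each take €132,000; Bastian's €132,000 share passes to Bastian's issue.
Bastian's share (€132,000) is divided into 2 shares of €66,000: Oona and Sibyl each take €66,000.

Sibyl receives €66,000.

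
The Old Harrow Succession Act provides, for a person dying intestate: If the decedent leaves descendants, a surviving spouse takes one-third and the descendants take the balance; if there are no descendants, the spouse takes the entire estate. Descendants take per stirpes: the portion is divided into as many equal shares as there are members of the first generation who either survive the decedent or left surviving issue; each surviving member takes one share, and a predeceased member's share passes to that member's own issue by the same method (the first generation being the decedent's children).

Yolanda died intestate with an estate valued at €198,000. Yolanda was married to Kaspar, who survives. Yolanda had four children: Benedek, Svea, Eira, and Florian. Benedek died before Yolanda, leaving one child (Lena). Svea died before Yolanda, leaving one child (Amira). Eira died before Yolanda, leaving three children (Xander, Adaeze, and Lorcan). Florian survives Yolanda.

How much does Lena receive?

Lena receives €33,000.

Kaspar takes one-third of €198,000 = €66,000. The remaining €132,000 passes to the descendants.
The descendants' portion (€132,000) is divided into 4 shares of €33,000: Florian takes €33,000; Benedek's €33,000 share passes to Benedek's issue; Svea's €33,000 share passes to Svea's issue; Eira's €33,000 share passes to Eira's issue.
Benedek's share (€33,000) passes entirely to Lena.
Svea's share (€33,000) passes entirely to Amira.
Eira's share (€33,000) is divided into 3 shares of €11,000: Xander, Adaeze, and Lorcan each take €11,000.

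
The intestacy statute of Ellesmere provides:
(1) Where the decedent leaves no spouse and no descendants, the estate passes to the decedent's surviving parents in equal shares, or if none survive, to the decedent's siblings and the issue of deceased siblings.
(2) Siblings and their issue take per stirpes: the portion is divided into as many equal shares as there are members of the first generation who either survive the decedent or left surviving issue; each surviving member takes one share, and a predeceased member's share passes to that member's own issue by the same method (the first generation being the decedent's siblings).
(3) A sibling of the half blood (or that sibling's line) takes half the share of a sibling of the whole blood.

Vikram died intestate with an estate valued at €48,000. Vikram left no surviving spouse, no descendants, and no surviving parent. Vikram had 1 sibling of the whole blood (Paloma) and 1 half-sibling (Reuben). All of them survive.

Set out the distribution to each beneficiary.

Paloma: €32,000; Reuben: €16,000

The entire €48,000 passes to the siblings and their issue.
Counting each half-blood sibling's line as half a unit, there are 3/2 units in €48,000, so one unit is €32,000. Whole-blood lines (Paloma) take €32,000 each; half-blood lines (Reuben) take €16,000 each.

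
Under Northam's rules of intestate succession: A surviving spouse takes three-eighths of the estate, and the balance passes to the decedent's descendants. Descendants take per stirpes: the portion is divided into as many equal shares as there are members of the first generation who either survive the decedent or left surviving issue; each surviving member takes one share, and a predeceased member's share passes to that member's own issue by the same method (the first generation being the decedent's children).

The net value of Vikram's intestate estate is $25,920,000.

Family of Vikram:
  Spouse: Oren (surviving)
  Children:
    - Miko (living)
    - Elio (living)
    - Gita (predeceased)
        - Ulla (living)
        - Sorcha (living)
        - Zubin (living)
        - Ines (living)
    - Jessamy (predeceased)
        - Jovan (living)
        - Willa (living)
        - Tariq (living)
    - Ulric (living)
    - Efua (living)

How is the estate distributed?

Oren: $9,720,000; Miko: $2,700,000; Elio: $2,700,000; Ulla: $675,000; Sorcha: $675,000; Zubin: $675,000; Ines: $675,000; Jovan: $900,000; Willa: $900,000; Tariq: $900,000; Ulric: $2,700,000; Efua: $2,700,000

Oren takes three-eighths of $25,920,000 = $9,720,000. The remaining $16,200,000 passes to the descendants.
The descendants' portion ($16,200,000) is divided into 6 shares of $2,700,000: Miko, Elio, Ulric, and Efua each take $2,700,000; Gita's $2,700,000 share passes to Gita's issue; Jessamy's $2,700,000 share passes to Jessamy's issue.
Gita's share ($2,700,000) is divided into 4 shares of $675,000: Ulla, Sorcha, Zubin, and Ines each take $675,000.
Jessamy's share ($2,700,000) is divided into 3 shares of $900,000: Jovan, Willa, and Tariq each take $900,000.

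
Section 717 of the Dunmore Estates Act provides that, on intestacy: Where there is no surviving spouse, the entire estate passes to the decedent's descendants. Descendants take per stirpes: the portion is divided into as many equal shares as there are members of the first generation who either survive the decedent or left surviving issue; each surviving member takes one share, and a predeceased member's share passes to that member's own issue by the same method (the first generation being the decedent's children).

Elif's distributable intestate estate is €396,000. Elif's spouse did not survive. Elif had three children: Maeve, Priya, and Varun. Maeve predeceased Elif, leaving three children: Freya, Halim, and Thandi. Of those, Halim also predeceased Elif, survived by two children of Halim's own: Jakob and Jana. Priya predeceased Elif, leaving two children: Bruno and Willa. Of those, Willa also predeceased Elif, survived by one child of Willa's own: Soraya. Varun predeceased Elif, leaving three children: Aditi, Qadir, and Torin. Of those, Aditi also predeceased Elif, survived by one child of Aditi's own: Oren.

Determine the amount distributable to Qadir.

Qadir receives €44,000.

The entire €396,000 passes to the descendants.
That amount (€396,000) is divided into 3 shares of €132,000: Maeve's €132,000 share passes to Maeve's issue; Priya's €132,000 share passes to Priya's issue; Varun's €132,000 share passes to Varun's issue.
Maeve's share (€132,000) is divided into 3 shares of €44,000: Freya and Thandi each take €44,000; Halim's €44,000 share passes to Halim's issue.
Halim's share (€44,000) is divided into 2 shares of €22,000: Jakob and Jana each take €22,000.
Priya's share (€132,000) is divided into 2 shares of €66,000: Bruno takes €66,000; Willa's €66,000 share passes to Willa's issue.
Willa's share (€66,000) passes entirely to Soraya.
Varun's share (€132,000) is divided into 3 shares of €44,000: Qadir and Torin each take €44,000; Aditi's €44,000 share passes to Aditi's issue.
Aditi's share (€44,000) passes entirely to Oren.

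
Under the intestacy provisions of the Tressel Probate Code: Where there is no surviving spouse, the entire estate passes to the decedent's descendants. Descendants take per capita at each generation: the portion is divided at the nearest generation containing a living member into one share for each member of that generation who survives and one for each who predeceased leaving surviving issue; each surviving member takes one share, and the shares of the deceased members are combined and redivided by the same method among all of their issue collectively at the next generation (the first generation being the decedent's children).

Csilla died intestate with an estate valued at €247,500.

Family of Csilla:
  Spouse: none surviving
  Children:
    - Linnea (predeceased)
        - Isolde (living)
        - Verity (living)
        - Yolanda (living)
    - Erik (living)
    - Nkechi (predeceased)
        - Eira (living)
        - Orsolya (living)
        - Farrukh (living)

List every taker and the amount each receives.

The entire €247,500 passes to the descendants.
That amount (€247,500) is divided at the children's generation into 3 shares of €82,500. Erik takes €82,500. The 2 shares of the deceased (Linnea and Nkechi) are combined into a pool of €165,000.
That pool (€165,000) is divided at the grandchildren's generation equally among Isolde, Verity, Yolanda, Eira, Orsolya, and Farrukh: €27,500 each.

Isolde: €27,500; Verity: €27,500; Yolanda: €27,500; Erik: €82,500; Eira: €27,500; Orsolya: €27,500; Farrukh: €27,500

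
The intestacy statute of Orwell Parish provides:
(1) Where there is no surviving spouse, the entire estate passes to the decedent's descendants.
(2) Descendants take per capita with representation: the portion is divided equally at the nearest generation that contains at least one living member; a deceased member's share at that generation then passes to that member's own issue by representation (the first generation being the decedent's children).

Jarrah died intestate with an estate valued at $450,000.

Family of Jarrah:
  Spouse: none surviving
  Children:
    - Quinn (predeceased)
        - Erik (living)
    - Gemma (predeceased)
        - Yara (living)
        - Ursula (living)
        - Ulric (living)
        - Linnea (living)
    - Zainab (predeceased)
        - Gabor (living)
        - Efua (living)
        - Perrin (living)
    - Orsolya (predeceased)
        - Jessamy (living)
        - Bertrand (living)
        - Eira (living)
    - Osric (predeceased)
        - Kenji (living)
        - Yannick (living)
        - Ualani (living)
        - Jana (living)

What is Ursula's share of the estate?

The entire $450,000 passes to the descendants.
No child survives, so the initial division is made at the grandchildren's generation.
That amount ($450,000) is divided into 15 shares of $30,000: Erik, Yara, Ursula, Ulric, Linnea, Gabor, Efua, Perrin, Jessamy, Bertrand, Eira, Kenji, Yannick, Ualani, and Jana each take $30,000.

Ursula receives $30,000.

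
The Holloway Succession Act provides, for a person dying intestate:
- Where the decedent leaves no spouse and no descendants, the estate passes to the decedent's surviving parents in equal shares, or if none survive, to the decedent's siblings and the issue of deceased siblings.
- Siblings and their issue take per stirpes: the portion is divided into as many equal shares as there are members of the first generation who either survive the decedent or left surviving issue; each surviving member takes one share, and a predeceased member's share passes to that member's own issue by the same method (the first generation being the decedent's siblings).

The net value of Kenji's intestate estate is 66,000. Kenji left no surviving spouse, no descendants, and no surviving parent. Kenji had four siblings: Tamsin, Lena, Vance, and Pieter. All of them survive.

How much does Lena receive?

Lena receives 16,500.

The entire 66,000 passes to the siblings and their issue.
That amount (66,000) is divided into 4 shares of 16,500: Tamsin, Lena, Vance, and Pieter each take 16,500.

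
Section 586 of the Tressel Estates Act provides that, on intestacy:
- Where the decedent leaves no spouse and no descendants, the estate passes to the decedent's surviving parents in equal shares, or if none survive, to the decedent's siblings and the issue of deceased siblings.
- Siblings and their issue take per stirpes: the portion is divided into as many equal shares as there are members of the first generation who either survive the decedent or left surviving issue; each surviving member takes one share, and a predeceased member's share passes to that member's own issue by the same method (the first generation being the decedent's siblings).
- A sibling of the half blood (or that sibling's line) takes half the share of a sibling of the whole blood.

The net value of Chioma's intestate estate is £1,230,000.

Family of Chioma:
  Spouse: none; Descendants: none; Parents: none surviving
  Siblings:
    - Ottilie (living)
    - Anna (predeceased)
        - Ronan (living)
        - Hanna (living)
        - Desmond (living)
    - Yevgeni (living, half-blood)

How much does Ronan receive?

The entire £1,230,000 passes to the siblings and their issue.
Counting each half-blood sibling's line as half a unit, there are 5/2 units in £1,230,000, so one unit is £492,000. Whole-blood lines (Ottilie and Anna) take £492,000 each; half-blood lines (Yevgeni) take £246,000 each.
Anna's share (£492,000) is divided into 3 shares of £164,000: Ronan, Hanna, and Desmond each take £164,000.

Ronan receives £164,000.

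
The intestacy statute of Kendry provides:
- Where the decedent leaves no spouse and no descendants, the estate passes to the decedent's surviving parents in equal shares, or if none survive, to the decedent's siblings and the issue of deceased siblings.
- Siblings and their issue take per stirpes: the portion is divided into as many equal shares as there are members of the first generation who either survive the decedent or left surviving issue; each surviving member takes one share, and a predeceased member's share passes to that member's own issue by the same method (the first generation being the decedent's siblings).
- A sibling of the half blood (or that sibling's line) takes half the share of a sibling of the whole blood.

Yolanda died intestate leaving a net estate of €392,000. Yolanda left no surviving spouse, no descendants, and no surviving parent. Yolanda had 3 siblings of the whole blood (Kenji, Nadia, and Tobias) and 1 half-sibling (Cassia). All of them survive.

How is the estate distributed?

Kenji: €112,000; Cassia: €56,000; Nadia: €112,000; Tobias: €112,000

The entire €392,000 passes to the siblings and their issue.
Counting each half-blood sibling's line as half a unit, there are 7/2 units in €392,000, so one unit is €112,000. Whole-blood lines (Kenji, Nadia, and Tobias) take €112,000 each; half-blood lines (Cassia) take €56,000 each.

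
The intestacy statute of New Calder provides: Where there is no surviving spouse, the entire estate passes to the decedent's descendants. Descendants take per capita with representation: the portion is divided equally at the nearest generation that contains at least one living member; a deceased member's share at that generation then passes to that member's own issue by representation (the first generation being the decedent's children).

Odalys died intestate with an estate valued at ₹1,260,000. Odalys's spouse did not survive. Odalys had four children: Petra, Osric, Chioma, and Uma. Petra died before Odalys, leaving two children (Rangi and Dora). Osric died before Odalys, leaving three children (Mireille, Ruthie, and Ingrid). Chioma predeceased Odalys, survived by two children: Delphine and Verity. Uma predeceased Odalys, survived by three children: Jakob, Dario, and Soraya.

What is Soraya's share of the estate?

Soraya receives ₹126,000.

The entire ₹1,260,000 passes to the descendants.
No child survives, so the initial division is made at the grandchildren's generation.
That amount (₹1,260,000) is divided into 10 shares of ₹126,000: Rangi, Dora, Mireille, Ruthie, Ingrid, Delphine, Verity, Jakob, Dario, and Soraya each take ₹126,000.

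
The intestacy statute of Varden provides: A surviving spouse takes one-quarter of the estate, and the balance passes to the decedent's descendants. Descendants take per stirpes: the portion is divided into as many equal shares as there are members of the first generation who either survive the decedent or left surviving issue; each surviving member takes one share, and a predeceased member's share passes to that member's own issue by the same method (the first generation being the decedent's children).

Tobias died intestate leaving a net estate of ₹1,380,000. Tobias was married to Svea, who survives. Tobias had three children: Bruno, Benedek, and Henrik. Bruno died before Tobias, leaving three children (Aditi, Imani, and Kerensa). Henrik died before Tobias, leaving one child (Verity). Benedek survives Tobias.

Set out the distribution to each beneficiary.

Svea takes one-quarter of ₹1,380,000 = ₹345,000. The remaining ₹1,035,000 passes to the descendants.
The descendants' portion (₹1,035,000) is divided into 3 shares of ₹345,000: Benedek takes ₹345,000; Bruno's ₹345,000 share passes to Bruno's issue; Henrik's ₹345,000 share passes to Henrik's issue.
Bruno's share (₹345,000) is divided into 3 shares of ₹115,000: Aditi, Imani, and Kerensa each take ₹115,000.
Henrik's share (₹345,000) passes entirely to Verity.

Svea: ₹345,000; Aditi: ₹115,000; Imani: ₹115,000; Kerensa: ₹115,000; Benedek: ₹345,000; Verity: ₹345,000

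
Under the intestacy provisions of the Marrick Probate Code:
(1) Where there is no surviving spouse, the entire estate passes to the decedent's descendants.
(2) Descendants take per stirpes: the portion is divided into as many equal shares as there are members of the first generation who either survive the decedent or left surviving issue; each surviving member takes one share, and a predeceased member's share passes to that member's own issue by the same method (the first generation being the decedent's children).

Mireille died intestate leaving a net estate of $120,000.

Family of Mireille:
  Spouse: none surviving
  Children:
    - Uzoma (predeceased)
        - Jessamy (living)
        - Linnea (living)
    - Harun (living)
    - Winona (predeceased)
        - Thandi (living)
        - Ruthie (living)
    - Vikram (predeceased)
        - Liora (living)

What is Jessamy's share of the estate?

The entire $120,000 passes to the descendants.
That amount ($120,000) is divided into 4 shares of $30,000: Harun takes $30,000; Uzoma's $30,000 share passes to Uzoma's issue; Winona's $30,000 share passes to Winona's issue; Vikram's $30,000 share passes to Vikram's issue.
Uzoma's share ($30,000) is divided into 2 shares of $15,000: Jessamy and Linnea each take $15,000.
Winona's share ($30,000) is divided into 2 shares of $15,000: Thandi and Ruthie each take $15,000.
Vikram's share ($30,000) passes entirely to Liora.

Jessamy receives $15,000.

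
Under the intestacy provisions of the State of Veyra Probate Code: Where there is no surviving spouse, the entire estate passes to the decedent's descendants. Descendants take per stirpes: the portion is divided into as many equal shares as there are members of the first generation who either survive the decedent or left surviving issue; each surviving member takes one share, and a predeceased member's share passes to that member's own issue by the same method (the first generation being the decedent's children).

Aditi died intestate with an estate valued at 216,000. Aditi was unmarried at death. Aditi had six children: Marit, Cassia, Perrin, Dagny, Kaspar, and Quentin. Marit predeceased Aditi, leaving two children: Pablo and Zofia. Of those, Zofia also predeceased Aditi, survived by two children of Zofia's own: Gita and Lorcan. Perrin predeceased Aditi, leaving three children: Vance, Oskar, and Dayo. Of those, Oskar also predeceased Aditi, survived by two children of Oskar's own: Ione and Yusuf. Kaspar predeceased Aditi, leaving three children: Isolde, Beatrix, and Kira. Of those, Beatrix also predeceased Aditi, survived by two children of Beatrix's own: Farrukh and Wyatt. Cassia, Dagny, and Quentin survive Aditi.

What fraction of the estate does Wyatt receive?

Wyatt receives 1/36 of the estate.

The entire 216,000 passes to the descendants.
That amount (216,000) is divided into 6 shares of 36,000: Cassia, Dagny, and Quentin each take 36,000; Marit's 36,000 share passes to Marit's issue; Perrin's 36,000 share passes to Perrin's issue; Kaspar's 36,000 share passes to Kaspar's issue.
Marit's share (36,000) is divided into 2 shares of 18,000: Pablo takes 18,000; Zofia's 18,000 share passes to Zofia's issue.
Zofia's share (18,000) is divided into 2 shares of 9,000: Gita and Lorcan each take 9,000.
Perrin's share (36,000) is divided into 3 shares of 12,000: Vance and Dayo each take 12,000; Oskar's 12,000 share passes to Oskar's issue.
Oskar's share (12,000) is divided into 2 shares of 6,000: Ione and Yusuf each take 6,000.
Kaspar's share (36,000) is divided into 3 shares of 12,000: Isolde and Kira each take 12,000; Beatrix's 12,000 share passes to Beatrix's issue.
Beatrix's share (12,000) is divided into 2 shares of 6,000: Farrukh and Wyatt each take 6,000.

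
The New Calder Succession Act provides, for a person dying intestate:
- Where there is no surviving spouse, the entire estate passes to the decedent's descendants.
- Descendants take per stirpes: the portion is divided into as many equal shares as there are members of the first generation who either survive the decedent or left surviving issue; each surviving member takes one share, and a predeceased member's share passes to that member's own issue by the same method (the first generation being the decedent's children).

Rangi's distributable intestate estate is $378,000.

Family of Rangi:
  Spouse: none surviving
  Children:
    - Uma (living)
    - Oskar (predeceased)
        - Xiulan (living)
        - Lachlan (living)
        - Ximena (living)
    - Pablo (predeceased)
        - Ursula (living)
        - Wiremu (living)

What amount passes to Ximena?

Ximena receives $42,000.

The entire $378,000 passes to the descendants.
That amount ($378,000) is divided into 3 shares of $126,000: Uma takes $126,000; Oskar's $126,000 share passes to Oskar's issue; Pablo's $126,000 share passes to Pablo's issue.
Oskar's share ($126,000) is divided into 3 shares of $42,000: Xiulan, Lachlan, and Ximena each take $42,000.
Pablo's share ($126,000) is divided into 2 shares of $63,000: Ursula and Wiremu each take $63,000.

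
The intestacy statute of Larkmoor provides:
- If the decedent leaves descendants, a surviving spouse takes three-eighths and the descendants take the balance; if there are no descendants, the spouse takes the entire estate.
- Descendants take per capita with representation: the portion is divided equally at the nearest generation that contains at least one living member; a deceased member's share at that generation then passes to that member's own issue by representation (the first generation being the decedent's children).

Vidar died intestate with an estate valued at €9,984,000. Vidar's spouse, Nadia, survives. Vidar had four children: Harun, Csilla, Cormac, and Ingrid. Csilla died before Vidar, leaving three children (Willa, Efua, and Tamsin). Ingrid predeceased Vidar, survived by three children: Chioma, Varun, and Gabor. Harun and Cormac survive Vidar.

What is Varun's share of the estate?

Nadia takes three-eighths of €9,984,000 = €3,744,000. The remaining €6,240,000 passes to the descendants.
The descendants' portion (€6,240,000) is divided into 4 shares of €1,560,000: Harun and Cormac each take €1,560,000; Csilla's €1,560,000 share passes to Csilla's issue; Ingrid's €1,560,000 share passes to Ingrid's issue.
Csilla's share (€1,560,000) is divided into 3 shares of €520,000: Willa, Efua, and Tamsin each take €520,000.
Ingrid's share (€1,560,000) is divided into 3 shares of €520,000: Chioma, Varun, and Gabor each take €520,000.

Varun receives €520,000.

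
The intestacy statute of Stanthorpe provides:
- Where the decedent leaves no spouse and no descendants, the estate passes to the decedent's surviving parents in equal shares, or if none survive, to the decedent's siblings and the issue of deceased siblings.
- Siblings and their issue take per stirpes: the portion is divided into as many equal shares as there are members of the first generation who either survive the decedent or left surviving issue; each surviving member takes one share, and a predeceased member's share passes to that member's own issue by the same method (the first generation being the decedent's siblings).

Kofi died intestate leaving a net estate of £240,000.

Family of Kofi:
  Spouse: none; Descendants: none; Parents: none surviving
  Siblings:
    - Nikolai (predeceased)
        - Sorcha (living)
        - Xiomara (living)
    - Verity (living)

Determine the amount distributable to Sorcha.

The entire £240,000 passes to the siblings and their issue.
That amount (£240,000) is divided into 2 shares of £120,000: Verity takes £120,000; Nikolai's £120,000 share passes to Nikolai's issue.
Nikolai's share (£120,000) is divided into 2 shares of £60,000: Sorcha and Xiomara each take £60,000.

Sorcha receives £60,000.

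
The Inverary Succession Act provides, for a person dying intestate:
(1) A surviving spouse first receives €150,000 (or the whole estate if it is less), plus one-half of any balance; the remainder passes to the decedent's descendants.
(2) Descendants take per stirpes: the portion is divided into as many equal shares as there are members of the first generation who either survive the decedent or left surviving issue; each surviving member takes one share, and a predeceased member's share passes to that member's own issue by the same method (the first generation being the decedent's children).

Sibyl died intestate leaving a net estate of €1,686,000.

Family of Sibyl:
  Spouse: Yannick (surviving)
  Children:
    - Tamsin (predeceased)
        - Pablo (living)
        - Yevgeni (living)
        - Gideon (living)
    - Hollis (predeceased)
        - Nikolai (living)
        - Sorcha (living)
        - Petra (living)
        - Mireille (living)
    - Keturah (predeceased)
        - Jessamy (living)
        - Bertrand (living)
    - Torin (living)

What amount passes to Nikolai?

Nikolai receives €48,000.

Yannick first takes €150,000, leaving a balance of €1,536,000. Yannick then takes one-half of the balance (€768,000), for a total of €918,000. The remaining €768,000 passes to the descendants.
The descendants' portion (€768,000) is divided into 4 shares of €192,000: Torin takes €192,000; Tamsin's €192,000 share passes to Tamsin's issue; Hollis's €192,000 share passes to Hollis's issue; Keturah's €192,000 share passes to Keturah's issue.
Tamsin's share (€192,000) is divided into 3 shares of €64,000: Pablo, Yevgeni, and Gideon each take €64,000.
Hollis's share (€192,000) is divided into 4 shares of €48,000: Nikolai, Sorcha, Petra, and Mireille each take €48,000.
Keturah's share (€192,000) is divided into 2 shares of €96,000: Jessamy and Bertrand each take €96,000.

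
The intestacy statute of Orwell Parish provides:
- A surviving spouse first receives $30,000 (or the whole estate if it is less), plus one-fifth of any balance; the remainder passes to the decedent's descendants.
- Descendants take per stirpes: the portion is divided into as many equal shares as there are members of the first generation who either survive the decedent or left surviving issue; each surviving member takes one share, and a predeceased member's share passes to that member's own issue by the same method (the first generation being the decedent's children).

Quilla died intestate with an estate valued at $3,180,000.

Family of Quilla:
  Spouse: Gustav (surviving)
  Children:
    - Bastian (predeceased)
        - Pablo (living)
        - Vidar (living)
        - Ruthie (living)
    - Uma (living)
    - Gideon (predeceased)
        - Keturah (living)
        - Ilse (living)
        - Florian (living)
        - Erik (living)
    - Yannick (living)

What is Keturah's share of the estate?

Keturah receives $157,500.

Gustav first takes $30,000, leaving a balance of $3,150,000. Gustav then takes one-fifth of the balance ($630,000), for a total of $660,000. The remaining $2,520,000 passes to the descendants.
The descendants' portion ($2,520,000) is divided into 4 shares of $630,000: Uma and Yannick each take $630,000; Bastian's $630,000 share passes to Bastian's issue; Gideon's $630,000 share passes to Gideon's issue.
Bastian's share ($630,000) is divided into 3 shares of $210,000: Pablo, Vidar, and Ruthie each take $210,000.
Gideon's share ($630,000) is divided into 4 shares of $157,500: Keturah, Ilse, Florian, and Erik each take $157,500.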